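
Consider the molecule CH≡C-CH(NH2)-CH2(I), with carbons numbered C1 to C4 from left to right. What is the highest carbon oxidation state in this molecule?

Tallying each carbon's bonds:
C1: 3C, 1H → 0 − 1 = -1
C2: 4C → 0 = 0
C3: 2C, 1H, 1N → 0 − 1 + 1 = 0
C4: 1C, 2H, 1I → 0 − 2 + 1 = -1
The highest value is 0.

0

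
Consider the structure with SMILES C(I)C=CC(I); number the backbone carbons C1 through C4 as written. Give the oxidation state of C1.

-1

Assign +1 per bond to O/N/halogen, −1 per bond to H or an electropositive element, and 0 per bond to carbon.
C1 has one bond to C (0), one bond to H (-1), one bond to I (+1), one bond to H (-1).
Oxidation state = 0 − 1 + 1 − 1 = -1.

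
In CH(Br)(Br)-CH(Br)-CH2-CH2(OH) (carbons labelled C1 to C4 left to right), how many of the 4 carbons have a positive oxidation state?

Tallying each carbon's bonds:
C1: 1C, 1H, 2Br → 0 − 1 + 2 = +1
C2: 2C, 1H, 1Br → 0 − 1 + 1 = 0
C3: 2C, 2H → 0 − 2 = -2
C4: 1C, 2H, 1O → 0 − 2 + 1 = -1
1 carbon (C1) meets the condition.

1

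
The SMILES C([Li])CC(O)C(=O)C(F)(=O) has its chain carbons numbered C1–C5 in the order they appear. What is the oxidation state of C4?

C4 has one bond to C (0), one bond to C (0), a double bond to O (2×+1 = +2).
Oxidation state = 0 + 0 + 2 = +2.

+2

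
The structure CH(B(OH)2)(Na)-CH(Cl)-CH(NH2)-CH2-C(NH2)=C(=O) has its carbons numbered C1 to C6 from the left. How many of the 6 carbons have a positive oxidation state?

Each bond to a more electronegative atom (O, N, halogen) counts +1, each bond to a less electronegative atom (H, metal, B, Si) counts −1, and each C–C bond counts 0. Tallying each carbon:
C1: 1C, 1H, 1Na, 1B → 0 − 1 − 1 − 1 = -3
C2: 2C, 1H, 1Cl → 0 − 1 + 1 = 0
C3: 2C, 1H, 1N → 0 − 1 + 1 = 0
C4: 2C, 2H → 0 − 2 = -2
C5: 3C, 1N → 0 + 1 = +1
C6: 2C, 2O → 0 + 2 = +2
2 carbons (C5, C6) meet the condition.

2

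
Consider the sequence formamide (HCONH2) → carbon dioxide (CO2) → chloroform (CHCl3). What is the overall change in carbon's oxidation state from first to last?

0

Carbon oxidation states along the series — formamide: +2, carbon dioxide: +4, chloroform: +2.
Net change = +2 − (+2) = 0.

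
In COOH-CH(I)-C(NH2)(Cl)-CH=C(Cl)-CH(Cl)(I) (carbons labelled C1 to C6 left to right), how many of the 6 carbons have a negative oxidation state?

1

Tallying each carbon's bonds:
C1: 1C, 3O → 0 + 3 = +3
C2: 2C, 1H, 1I → 0 − 1 + 1 = 0
C3: 2C, 1N, 1Cl → 0 + 1 + 1 = +2
C4: 3C, 1H → 0 − 1 = -1
C5: 3C, 1Cl → 0 + 1 = +1
C6: 1C, 1H, 1Cl, 1I → 0 − 1 + 1 + 1 = +1
1 carbon (C4) meets the condition.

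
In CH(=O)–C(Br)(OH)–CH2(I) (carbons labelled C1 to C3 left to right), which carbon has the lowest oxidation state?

C3

Bonds to more-electronegative neighbours contribute +1 each, bonds to H or metals contribute −1 each, and C–C bonds contribute 0. Tallying each carbon:
C1: 1C, 1H, 2O → 0 − 1 + 2 = +1
C2: 2C, 1O, 1Br → 0 + 1 + 1 = +2
C3: 1C, 2H, 1I → 0 − 2 + 1 = -1
The most reduced carbon is C3 at -1.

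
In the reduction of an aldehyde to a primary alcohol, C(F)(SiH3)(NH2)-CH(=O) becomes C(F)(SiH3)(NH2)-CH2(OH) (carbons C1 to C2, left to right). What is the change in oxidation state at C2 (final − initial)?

Before: C2 has 1 bond to C, 1 bond to H, 2 bonds to O → oxidation state +1.
After: C2 has 1 bond to C, 2 bonds to H, 1 bond to O → oxidation state -1.
Δ = -1 − (+1) = -2, so this is a reduction at C2.

-2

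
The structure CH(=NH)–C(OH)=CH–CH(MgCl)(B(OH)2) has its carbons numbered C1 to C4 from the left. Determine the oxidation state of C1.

+1

Count +1 for every bond to an atom more electronegative than carbon and −1 for every bond to one less electronegative; C–C bonds are 0.
C1 has one bond to C (0), a double bond to N (2×+1 = +2), one bond to H (-1).
Oxidation state = 0 + 2 − 1 = +1.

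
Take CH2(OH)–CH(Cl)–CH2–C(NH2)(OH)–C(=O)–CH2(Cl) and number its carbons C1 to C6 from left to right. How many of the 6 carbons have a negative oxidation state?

3

Tallying each carbon's bonds:
C1: 1C, 2H, 1O → 0 − 2 + 1 = -1
C2: 2C, 1H, 1Cl → 0 − 1 + 1 = 0
C3: 2C, 2H → 0 − 2 = -2
C4: 2C, 1O, 1N → 0 + 1 + 1 = +2
C5: 2C, 2O → 0 + 2 = +2
C6: 1C, 2H, 1Cl → 0 − 2 + 1 = -1
3 carbons (C1, C3, C6) meet the condition.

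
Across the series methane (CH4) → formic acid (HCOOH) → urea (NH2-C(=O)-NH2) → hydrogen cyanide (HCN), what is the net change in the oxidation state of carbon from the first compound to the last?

Carbon oxidation states along the series — methane: -4, formic acid: +2, urea: +4, hydrogen cyanide: +2.
Net change = +2 − (-4) = +6.

+6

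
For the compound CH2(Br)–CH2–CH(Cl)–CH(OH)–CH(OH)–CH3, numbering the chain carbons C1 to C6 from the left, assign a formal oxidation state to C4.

Assign +1 per bond to O/N/halogen, −1 per bond to H or an electropositive element, and 0 per bond to carbon.
C4 has one bond to C (0), one bond to C (0), one bond to H (-1), one bond to O (+1).
Oxidation state = 0 + 0 − 1 + 1 = 0.

0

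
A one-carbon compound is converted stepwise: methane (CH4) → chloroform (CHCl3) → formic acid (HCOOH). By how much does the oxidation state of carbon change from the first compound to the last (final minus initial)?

+6

Carbon oxidation states along the series — methane: -4, chloroform: +2, formic acid: +2.
Net change = +2 − (-4) = +6.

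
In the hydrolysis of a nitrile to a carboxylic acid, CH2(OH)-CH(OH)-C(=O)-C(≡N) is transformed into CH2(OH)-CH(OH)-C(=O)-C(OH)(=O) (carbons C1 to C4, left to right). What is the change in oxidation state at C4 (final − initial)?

0

Before: C4 has 1 bond to C, 3 bonds to N → oxidation state +3.
After: C4 has 1 bond to C, 3 bonds to O → oxidation state +3.
Δ = +3 − (+3) = 0, so no net redox change at C4.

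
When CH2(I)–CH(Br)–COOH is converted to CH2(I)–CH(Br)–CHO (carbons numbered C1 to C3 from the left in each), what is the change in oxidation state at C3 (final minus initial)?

-2

Before: C3 has 1 bond to C, 3 bonds to O → oxidation state +3.
After: C3 has 1 bond to C, 1 bond to H, 2 bonds to O → oxidation state +1.
Δ = +1 − (+3) = -2, so this is a reduction at C3.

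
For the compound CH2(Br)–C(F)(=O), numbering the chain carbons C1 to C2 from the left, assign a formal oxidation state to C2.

Count +1 for every bond to an atom more electronegative than carbon and −1 for every bond to one less electronegative; C–C bonds are 0.
C2 has one bond to C (0), one bond to F (+1), a double bond to O (2×+1 = +2).
Oxidation state = 0 + 1 + 2 = +3.

+3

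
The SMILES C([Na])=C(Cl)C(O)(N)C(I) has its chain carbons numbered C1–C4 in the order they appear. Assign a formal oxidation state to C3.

+2

Each bond to a more electronegative atom (O, N, halogen) counts +1, each bond to a less electronegative atom (H, metal, B, Si) counts −1, and each C–C bond counts 0.
C3 has one bond to C (0), one bond to C (0), one bond to O (+1), one bond to N (+1).
Oxidation state = 0 + 0 + 1 + 1 = +2.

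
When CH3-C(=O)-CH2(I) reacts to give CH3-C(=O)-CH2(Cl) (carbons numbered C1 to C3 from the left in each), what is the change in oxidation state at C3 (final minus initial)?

Before: C3 has 1 bond to C, 2 bonds to H, 1 bond to I → oxidation state -1.
After: C3 has 1 bond to C, 2 bonds to H, 1 bond to Cl → oxidation state -1.
Δ = -1 − (-1) = 0, so no net redox change at C3.

0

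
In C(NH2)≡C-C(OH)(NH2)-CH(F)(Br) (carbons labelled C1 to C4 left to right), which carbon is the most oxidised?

C3

Tallying each carbon's bonds:
C1: 3C, 1N → 0 + 1 = +1
C2: 4C → 0 = 0
C3: 2C, 1O, 1N → 0 + 1 + 1 = +2
C4: 1C, 1H, 1F, 1Br → 0 − 1 + 1 + 1 = +1
The most oxidised carbon is C3 at +2.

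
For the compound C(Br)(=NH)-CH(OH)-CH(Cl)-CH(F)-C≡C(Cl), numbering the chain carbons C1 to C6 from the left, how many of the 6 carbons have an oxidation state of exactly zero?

Tallying each carbon's bonds:
C1: 1C, 2N, 1Br → 0 + 2 + 1 = +3
C2: 2C, 1H, 1O → 0 − 1 + 1 = 0
C3: 2C, 1H, 1Cl → 0 − 1 + 1 = 0
C4: 2C, 1H, 1F → 0 − 1 + 1 = 0
C5: 4C → 0 = 0
C6: 3C, 1Cl → 0 + 1 = +1
4 carbons (C2, C3, C4, C5) meet the condition.

4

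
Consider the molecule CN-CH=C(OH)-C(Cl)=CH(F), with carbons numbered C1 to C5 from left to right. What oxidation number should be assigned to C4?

C4 has one bond to C (0), a double bond to C (2×0 = 0), one bond to Cl (+1).
Oxidation state = 0 + 0 + 1 = +1.

+1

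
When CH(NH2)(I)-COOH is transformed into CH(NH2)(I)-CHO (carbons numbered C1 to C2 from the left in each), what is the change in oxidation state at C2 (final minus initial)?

-2

Before: C2 has 1 bond to C, 3 bonds to O → oxidation state +3.
After: C2 has 1 bond to C, 1 bond to H, 2 bonds to O → oxidation state +1.
Δ = +1 − (+3) = -2, so this is a reduction at C2.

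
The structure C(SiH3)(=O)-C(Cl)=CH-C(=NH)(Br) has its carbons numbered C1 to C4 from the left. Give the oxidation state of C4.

C4 has one bond to C (0), a double bond to N (2×+1 = +2), one bond to Br (+1).
Oxidation state = 0 + 2 + 1 = +3.

+3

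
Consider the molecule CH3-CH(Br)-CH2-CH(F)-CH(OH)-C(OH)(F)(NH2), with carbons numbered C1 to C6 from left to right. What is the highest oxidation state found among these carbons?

Count +1 for every bond to an atom more electronegative than carbon and −1 for every bond to one less electronegative; C–C bonds are 0. Tallying each carbon:
C1: 1C, 3H → 0 − 3 = -3
C2: 2C, 1H, 1Br → 0 − 1 + 1 = 0
C3: 2C, 2H → 0 − 2 = -2
C4: 2C, 1H, 1F → 0 − 1 + 1 = 0
C5: 2C, 1H, 1O → 0 − 1 + 1 = 0
C6: 1C, 1O, 1N, 1F → 0 + 1 + 1 + 1 = +3
The highest value is +3.

+3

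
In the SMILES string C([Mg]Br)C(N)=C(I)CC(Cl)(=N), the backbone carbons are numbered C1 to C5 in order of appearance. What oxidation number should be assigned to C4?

-2

C4 has one bond to C (0), one bond to C (0), one bond to H (-1), one bond to H (-1).
Oxidation state = 0 + 0 − 1 − 1 = -2.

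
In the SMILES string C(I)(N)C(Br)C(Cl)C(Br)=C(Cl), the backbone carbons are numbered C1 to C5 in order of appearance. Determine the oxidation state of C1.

+1

C1 has one bond to C (0), one bond to H (-1), one bond to I (+1), one bond to N (+1).
Oxidation state = 0 − 1 + 1 + 1 = +1.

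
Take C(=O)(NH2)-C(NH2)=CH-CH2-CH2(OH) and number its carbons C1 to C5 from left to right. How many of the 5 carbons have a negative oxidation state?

Tallying each carbon's bonds:
C1: 1C, 2O, 1N → 0 + 2 + 1 = +3
C2: 3C, 1N → 0 + 1 = +1
C3: 3C, 1H → 0 − 1 = -1
C4: 2C, 2H → 0 − 2 = -2
C5: 1C, 2H, 1O → 0 − 2 + 1 = -1
3 carbons (C3, C4, C5) meet the condition.

3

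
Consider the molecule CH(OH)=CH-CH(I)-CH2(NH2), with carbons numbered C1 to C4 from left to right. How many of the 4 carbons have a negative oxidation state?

Assign +1 per bond to O/N/halogen, −1 per bond to H or an electropositive element, and 0 per bond to carbon. Tallying each carbon:
C1: 2C, 1H, 1O → 0 − 1 + 1 = 0
C2: 3C, 1H → 0 − 1 = -1
C3: 2C, 1H, 1I → 0 − 1 + 1 = 0
C4: 1C, 2H, 1N → 0 − 2 + 1 = -1
2 carbons (C2, C4) meet the condition.

2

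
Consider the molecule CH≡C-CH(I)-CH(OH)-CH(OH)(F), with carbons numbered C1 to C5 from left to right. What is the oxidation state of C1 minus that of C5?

-2

C1: 3C, 1H → 0 − 1 = -1
C5: 1C, 1H, 1O, 1F → 0 − 1 + 1 + 1 = +1
Difference: -1 − (+1) = -2.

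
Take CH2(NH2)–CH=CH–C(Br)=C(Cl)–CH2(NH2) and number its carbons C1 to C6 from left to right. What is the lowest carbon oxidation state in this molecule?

Bonds to more-electronegative neighbours contribute +1 each, bonds to H or metals contribute −1 each, and C–C bonds contribute 0. Tallying each carbon:
C1: 1C, 2H, 1N → 0 − 2 + 1 = -1
C2: 3C, 1H → 0 − 1 = -1
C3: 3C, 1H → 0 − 1 = -1
C4: 3C, 1Br → 0 + 1 = +1
C5: 3C, 1Cl → 0 + 1 = +1
C6: 1C, 2H, 1N → 0 − 2 + 1 = -1
The lowest value is -1.

-1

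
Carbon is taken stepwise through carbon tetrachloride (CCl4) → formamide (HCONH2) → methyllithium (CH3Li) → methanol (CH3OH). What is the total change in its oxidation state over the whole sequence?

-6

Carbon oxidation states along the series — carbon tetrachloride: +4, formamide: +2, methyllithium: -4, methanol: -2.
Net change = -2 − (+4) = -6.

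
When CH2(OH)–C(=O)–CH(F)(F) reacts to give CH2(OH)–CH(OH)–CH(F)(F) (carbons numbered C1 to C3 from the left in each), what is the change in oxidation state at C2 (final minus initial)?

-2

Before: C2 has 2 bonds to C, 2 bonds to O → oxidation state +2.
After: C2 has 2 bonds to C, 1 bond to H, 1 bond to O → oxidation state 0.
Δ = 0 − (+2) = -2, so this is a reduction at C2.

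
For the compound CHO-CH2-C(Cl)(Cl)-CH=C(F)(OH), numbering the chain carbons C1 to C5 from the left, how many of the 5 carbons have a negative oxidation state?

2

Bonds to more-electronegative neighbours contribute +1 each, bonds to H or metals contribute −1 each, and C–C bonds contribute 0. Tallying each carbon:
C1: 1C, 1H, 2O → 0 − 1 + 2 = +1
C2: 2C, 2H → 0 − 2 = -2
C3: 2C, 2Cl → 0 + 2 = +2
C4: 3C, 1H → 0 − 1 = -1
C5: 2C, 1O, 1F → 0 + 1 + 1 = +2
2 carbons (C2, C4) meet the condition.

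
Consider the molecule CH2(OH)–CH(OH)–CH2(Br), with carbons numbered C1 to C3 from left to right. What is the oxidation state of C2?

0

Bonds to more-electronegative neighbours contribute +1 each, bonds to H or metals contribute −1 each, and C–C bonds contribute 0.
C2 has one bond to C (0), one bond to C (0), one bond to O (+1), one bond to H (-1).
Oxidation state = 0 + 0 + 1 − 1 = 0.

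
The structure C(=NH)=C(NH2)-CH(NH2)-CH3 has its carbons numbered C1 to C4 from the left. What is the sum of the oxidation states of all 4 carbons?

0

Bonds to more-electronegative neighbours contribute +1 each, bonds to H or metals contribute −1 each, and C–C bonds contribute 0. Tallying each carbon:
C1: 2C, 2N → 0 + 2 = +2
C2: 3C, 1N → 0 + 1 = +1
C3: 2C, 1H, 1N → 0 − 1 + 1 = 0
C4: 1C, 3H → 0 − 3 = -3
Sum = +2 + 1 + 0 − 3 = 0.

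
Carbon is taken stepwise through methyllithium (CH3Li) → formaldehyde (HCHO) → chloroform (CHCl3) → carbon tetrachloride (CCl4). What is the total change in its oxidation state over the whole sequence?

+8

Carbon oxidation states along the series — methyllithium: -4, formaldehyde: 0, chloroform: +2, carbon tetrachloride: +4.
Net change = +4 − (-4) = +8.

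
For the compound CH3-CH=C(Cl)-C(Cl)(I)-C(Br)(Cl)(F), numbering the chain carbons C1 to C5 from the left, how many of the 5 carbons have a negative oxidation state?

2

Tallying each carbon's bonds:
C1: 1C, 3H → 0 − 3 = -3
C2: 3C, 1H → 0 − 1 = -1
C3: 3C, 1Cl → 0 + 1 = +1
C4: 2C, 1Cl, 1I → 0 + 1 + 1 = +2
C5: 1C, 1F, 1Cl, 1Br → 0 + 1 + 1 + 1 = +3
2 carbons (C1, C2) meet the condition.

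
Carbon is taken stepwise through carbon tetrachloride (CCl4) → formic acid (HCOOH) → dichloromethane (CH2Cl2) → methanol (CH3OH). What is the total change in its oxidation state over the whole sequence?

Carbon oxidation states along the series — carbon tetrachloride: +4, formic acid: +2, dichloromethane: 0, methanol: -2.
Net change = -2 − (+4) = -6.

-6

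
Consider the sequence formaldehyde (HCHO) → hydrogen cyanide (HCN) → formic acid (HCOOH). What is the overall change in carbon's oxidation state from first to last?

Carbon oxidation states along the series — formaldehyde: 0, hydrogen cyanide: +2, formic acid: +2.
Net change = +2 − (0) = +2.

+2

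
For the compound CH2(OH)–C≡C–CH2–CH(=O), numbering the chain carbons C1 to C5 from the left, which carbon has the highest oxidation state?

Assign +1 per bond to O/N/halogen, −1 per bond to H or an electropositive element, and 0 per bond to carbon. Tallying each carbon:
C1: 1C, 2H, 1O → 0 − 2 + 1 = -1
C2: 4C → 0 = 0
C3: 4C → 0 = 0
C4: 2C, 2H → 0 − 2 = -2
C5: 1C, 1H, 2O → 0 − 1 + 2 = +1
The most oxidised carbon is C5 at +1.

C5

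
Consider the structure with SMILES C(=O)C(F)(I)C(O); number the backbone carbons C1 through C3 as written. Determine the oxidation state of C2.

+2

Count +1 for every bond to an atom more electronegative than carbon and −1 for every bond to one less electronegative; C–C bonds are 0.
C2 has one bond to C (0), one bond to C (0), one bond to F (+1), one bond to I (+1).
Oxidation state = 0 + 0 + 1 + 1 = +2.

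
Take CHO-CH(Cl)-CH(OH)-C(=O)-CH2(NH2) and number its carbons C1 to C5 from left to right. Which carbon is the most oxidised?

Tallying each carbon's bonds:
C1: 1C, 1H, 2O → 0 − 1 + 2 = +1
C2: 2C, 1H, 1Cl → 0 − 1 + 1 = 0
C3: 2C, 1H, 1O → 0 − 1 + 1 = 0
C4: 2C, 2O → 0 + 2 = +2
C5: 1C, 2H, 1N → 0 − 2 + 1 = -1
The most oxidised carbon is C4 at +2.

C4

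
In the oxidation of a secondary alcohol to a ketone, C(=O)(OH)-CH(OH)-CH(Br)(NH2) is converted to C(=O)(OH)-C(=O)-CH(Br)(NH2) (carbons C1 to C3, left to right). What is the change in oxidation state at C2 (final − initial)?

Before: C2 has 2 bonds to C, 1 bond to H, 1 bond to O → oxidation state 0.
After: C2 has 2 bonds to C, 2 bonds to O → oxidation state +2.
Δ = +2 − (0) = +2, so this is an oxidation at C2.

+2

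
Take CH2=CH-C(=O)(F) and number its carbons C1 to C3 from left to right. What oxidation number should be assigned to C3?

C3 has one bond to C (0), a double bond to O (2×+1 = +2), one bond to F (+1).
Oxidation state = 0 + 2 + 1 = +3.

+3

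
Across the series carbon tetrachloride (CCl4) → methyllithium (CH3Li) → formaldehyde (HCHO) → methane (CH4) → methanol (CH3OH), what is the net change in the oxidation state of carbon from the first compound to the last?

-6

Carbon oxidation states along the series — carbon tetrachloride: +4, methyllithium: -4, formaldehyde: 0, methane: -4, methanol: -2.
Net change = -2 − (+4) = -6.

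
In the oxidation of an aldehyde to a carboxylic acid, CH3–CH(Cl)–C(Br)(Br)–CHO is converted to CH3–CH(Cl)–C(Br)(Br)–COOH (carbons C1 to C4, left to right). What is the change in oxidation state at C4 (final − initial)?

+2

Before: C4 has 1 bond to C, 1 bond to H, 2 bonds to O → oxidation state +1.
After: C4 has 1 bond to C, 3 bonds to O → oxidation state +3.
Δ = +3 − (+1) = +2, so this is an oxidation at C4.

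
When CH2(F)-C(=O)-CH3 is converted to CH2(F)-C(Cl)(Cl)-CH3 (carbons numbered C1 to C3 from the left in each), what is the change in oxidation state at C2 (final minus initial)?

Before: C2 has 2 bonds to C, 2 bonds to O → oxidation state +2.
After: C2 has 2 bonds to C, 2 bonds to Cl → oxidation state +2.
Δ = +2 − (+2) = 0, so no net redox change at C2.

0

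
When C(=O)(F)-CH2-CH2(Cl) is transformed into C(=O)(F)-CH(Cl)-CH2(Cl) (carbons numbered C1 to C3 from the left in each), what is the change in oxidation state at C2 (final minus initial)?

Before: C2 has 2 bonds to C, 2 bonds to H → oxidation state -2.
After: C2 has 2 bonds to C, 1 bond to H, 1 bond to Cl → oxidation state 0.
Δ = 0 − (-2) = +2, so this is an oxidation at C2.

+2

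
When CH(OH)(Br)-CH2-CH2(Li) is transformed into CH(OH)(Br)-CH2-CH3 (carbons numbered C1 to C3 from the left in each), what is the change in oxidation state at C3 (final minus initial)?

Before: C3 has 1 bond to C, 2 bonds to H, 1 bond to Li → oxidation state -3.
After: C3 has 1 bond to C, 3 bonds to H → oxidation state -3.
Δ = -3 − (-3) = 0, so no net redox change at C3.

0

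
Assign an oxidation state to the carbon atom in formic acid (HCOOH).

+2

Bonds to more-electronegative neighbours contribute +1 each, bonds to H or metals contribute −1 each, and C–C bonds contribute 0.
The carbon has one bond to H (-1), a double bond to O (2×+1 = +2), one bond to O (+1).
Oxidation state = -1 + 2 + 1 = +2.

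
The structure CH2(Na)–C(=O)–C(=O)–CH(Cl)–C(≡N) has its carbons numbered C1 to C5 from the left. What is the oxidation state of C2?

+2

Assign +1 per bond to O/N/halogen, −1 per bond to H or an electropositive element, and 0 per bond to carbon.
C2 has one bond to C (0), one bond to C (0), a double bond to O (2×+1 = +2).
Oxidation state = 0 + 0 + 2 = +2.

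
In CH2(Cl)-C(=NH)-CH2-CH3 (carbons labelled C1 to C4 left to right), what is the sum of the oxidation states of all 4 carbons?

Assign +1 per bond to O/N/halogen, −1 per bond to H or an electropositive element, and 0 per bond to carbon. Tallying each carbon:
C1: 1C, 2H, 1Cl → 0 − 2 + 1 = -1
C2: 2C, 2N → 0 + 2 = +2
C3: 2C, 2H → 0 − 2 = -2
C4: 1C, 3H → 0 − 3 = -3
Sum = -1 + 2 − 2 − 3 = -4.

-4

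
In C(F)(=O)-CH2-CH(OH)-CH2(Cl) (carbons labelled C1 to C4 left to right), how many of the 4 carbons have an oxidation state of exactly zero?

1

Bonds to more-electronegative neighbours contribute +1 each, bonds to H or metals contribute −1 each, and C–C bonds contribute 0. Tallying each carbon:
C1: 1C, 2O, 1F → 0 + 2 + 1 = +3
C2: 2C, 2H → 0 − 2 = -2
C3: 2C, 1H, 1O → 0 − 1 + 1 = 0
C4: 1C, 2H, 1Cl → 0 − 2 + 1 = -1
1 carbon (C3) meets the condition.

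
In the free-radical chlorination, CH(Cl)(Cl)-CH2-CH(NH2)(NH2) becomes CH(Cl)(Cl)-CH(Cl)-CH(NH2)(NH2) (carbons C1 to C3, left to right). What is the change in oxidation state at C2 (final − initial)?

Before: C2 has 2 bonds to C, 2 bonds to H → oxidation state -2.
After: C2 has 2 bonds to C, 1 bond to H, 1 bond to Cl → oxidation state 0.
Δ = 0 − (-2) = +2, so this is an oxidation at C2.

+2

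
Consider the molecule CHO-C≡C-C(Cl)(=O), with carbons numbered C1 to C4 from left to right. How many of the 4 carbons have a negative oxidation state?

Each bond to a more electronegative atom (O, N, halogen) counts +1, each bond to a less electronegative atom (H, metal, B, Si) counts −1, and each C–C bond counts 0. Tallying each carbon:
C1: 1C, 1H, 2O → 0 − 1 + 2 = +1
C2: 4C → 0 = 0
C3: 4C → 0 = 0
C4: 1C, 2O, 1Cl → 0 + 2 + 1 = +3
0 carbons meet the condition.

0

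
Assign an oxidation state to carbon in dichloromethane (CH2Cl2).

0

Bonds to more-electronegative neighbours contribute +1 each, bonds to H or metals contribute −1 each, and C–C bonds contribute 0.
The carbon has one bond to H (-1), one bond to H (-1), one bond to Cl (+1), one bond to Cl (+1).
Oxidation state = -1 − 1 + 1 + 1 = 0.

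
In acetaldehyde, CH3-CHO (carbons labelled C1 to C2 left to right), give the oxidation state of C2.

+1

C2 has one bond to H (-1), a double bond to O (2×+1 = +2), one bond to C (0).
Oxidation state = -1 + 2 + 0 = +1.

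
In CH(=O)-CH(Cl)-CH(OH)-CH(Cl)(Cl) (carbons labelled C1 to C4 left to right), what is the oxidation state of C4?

+1

C4 has one bond to C (0), one bond to H (-1), one bond to Cl (+1), one bond to Cl (+1).
Oxidation state = 0 − 1 + 1 + 1 = +1.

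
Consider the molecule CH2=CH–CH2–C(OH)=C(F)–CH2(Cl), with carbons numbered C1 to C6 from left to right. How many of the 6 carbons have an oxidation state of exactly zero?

0

Bonds to more-electronegative neighbours contribute +1 each, bonds to H or metals contribute −1 each, and C–C bonds contribute 0. Tallying each carbon:
C1: 2C, 2H → 0 − 2 = -2
C2: 3C, 1H → 0 − 1 = -1
C3: 2C, 2H → 0 − 2 = -2
C4: 3C, 1O → 0 + 1 = +1
C5: 3C, 1F → 0 + 1 = +1
C6: 1C, 2H, 1Cl → 0 − 2 + 1 = -1
0 carbons meet the condition.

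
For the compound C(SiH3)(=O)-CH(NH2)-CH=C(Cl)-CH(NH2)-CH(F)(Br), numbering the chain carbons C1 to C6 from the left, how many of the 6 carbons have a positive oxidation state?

3

Tallying each carbon's bonds:
C1: 1C, 2O, 1Si → 0 + 2 − 1 = +1
C2: 2C, 1H, 1N → 0 − 1 + 1 = 0
C3: 3C, 1H → 0 − 1 = -1
C4: 3C, 1Cl → 0 + 1 = +1
C5: 2C, 1H, 1N → 0 − 1 + 1 = 0
C6: 1C, 1H, 1F, 1Br → 0 − 1 + 1 + 1 = +1
3 carbons (C1, C4, C6) meet the condition.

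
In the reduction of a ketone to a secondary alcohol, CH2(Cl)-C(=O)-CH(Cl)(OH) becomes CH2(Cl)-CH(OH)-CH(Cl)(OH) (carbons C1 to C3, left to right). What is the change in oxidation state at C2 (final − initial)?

Before: C2 has 2 bonds to C, 2 bonds to O → oxidation state +2.
After: C2 has 2 bonds to C, 1 bond to H, 1 bond to O → oxidation state 0.
Δ = 0 − (+2) = -2, so this is a reduction at C2.

-2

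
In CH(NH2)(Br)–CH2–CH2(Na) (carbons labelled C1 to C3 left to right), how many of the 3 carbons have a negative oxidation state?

Tallying each carbon's bonds:
C1: 1C, 1H, 1N, 1Br → 0 − 1 + 1 + 1 = +1
C2: 2C, 2H → 0 − 2 = -2
C3: 1C, 2H, 1Na → 0 − 2 − 1 = -3
2 carbons (C2, C3) meet the condition.

2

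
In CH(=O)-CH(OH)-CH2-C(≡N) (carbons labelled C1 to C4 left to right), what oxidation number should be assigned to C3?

-2

C3 has one bond to C (0), one bond to C (0), one bond to H (-1), one bond to H (-1).
Oxidation state = 0 + 0 − 1 − 1 = -2.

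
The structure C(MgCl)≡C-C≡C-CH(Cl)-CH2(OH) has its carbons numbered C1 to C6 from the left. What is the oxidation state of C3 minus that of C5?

0

C3: 4C → 0 = 0
C5: 2C, 1H, 1Cl → 0 − 1 + 1 = 0
Difference: 0 − (0) = 0.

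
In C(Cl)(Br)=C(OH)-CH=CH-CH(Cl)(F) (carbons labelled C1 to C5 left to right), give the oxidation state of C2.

+1

Count +1 for every bond to an atom more electronegative than carbon and −1 for every bond to one less electronegative; C–C bonds are 0.
C2 has a double bond to C (2×0 = 0), one bond to C (0), one bond to O (+1).
Oxidation state = 0 + 0 + 1 = +1.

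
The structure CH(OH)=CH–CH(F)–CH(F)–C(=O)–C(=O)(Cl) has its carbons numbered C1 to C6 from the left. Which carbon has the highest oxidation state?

C6

Each bond to a more electronegative atom (O, N, halogen) counts +1, each bond to a less electronegative atom (H, metal, B, Si) counts −1, and each C–C bond counts 0. Tallying each carbon:
C1: 2C, 1H, 1O → 0 − 1 + 1 = 0
C2: 3C, 1H → 0 − 1 = -1
C3: 2C, 1H, 1F → 0 − 1 + 1 = 0
C4: 2C, 1H, 1F → 0 − 1 + 1 = 0
C5: 2C, 2O → 0 + 2 = +2
C6: 1C, 2O, 1Cl → 0 + 2 + 1 = +3
The most oxidised carbon is C6 at +3.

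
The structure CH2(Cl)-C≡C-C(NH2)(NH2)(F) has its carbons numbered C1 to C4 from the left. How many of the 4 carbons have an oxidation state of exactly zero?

Assign +1 per bond to O/N/halogen, −1 per bond to H or an electropositive element, and 0 per bond to carbon. Tallying each carbon:
C1: 1C, 2H, 1Cl → 0 − 2 + 1 = -1
C2: 4C → 0 = 0
C3: 4C → 0 = 0
C4: 1C, 2N, 1F → 0 + 2 + 1 = +3
2 carbons (C2, C3) meet the condition.

2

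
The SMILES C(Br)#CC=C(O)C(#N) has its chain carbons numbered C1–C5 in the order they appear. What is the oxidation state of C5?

+3

C5 has one bond to C (0), a triple bond to N (3×+1 = +3).
Oxidation state = 0 + 3 = +3.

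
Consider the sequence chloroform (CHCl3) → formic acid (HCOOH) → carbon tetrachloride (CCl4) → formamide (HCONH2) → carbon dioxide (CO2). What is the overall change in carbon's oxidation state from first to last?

Carbon oxidation states along the series — chloroform: +2, formic acid: +2, carbon tetrachloride: +4, formamide: +2, carbon dioxide: +4.
Net change = +4 − (+2) = +2.

+2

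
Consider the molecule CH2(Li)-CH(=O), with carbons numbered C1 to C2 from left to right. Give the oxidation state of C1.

C1 has one bond to C (0), one bond to H (-1), one bond to Li (-1), one bond to H (-1).
Oxidation state = 0 − 1 − 1 − 1 = -3.

-3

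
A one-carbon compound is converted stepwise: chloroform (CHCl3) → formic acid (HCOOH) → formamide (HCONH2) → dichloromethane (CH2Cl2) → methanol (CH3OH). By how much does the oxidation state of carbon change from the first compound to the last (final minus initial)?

Carbon oxidation states along the series — chloroform: +2, formic acid: +2, formamide: +2, dichloromethane: 0, methanol: -2.
Net change = -2 − (+2) = -4.

-4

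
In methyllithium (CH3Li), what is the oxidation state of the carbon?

The carbon has one bond to H (-1), one bond to H (-1), one bond to H (-1), one bond to Li (-1).
Oxidation state = -1 − 1 − 1 − 1 = -4.

-4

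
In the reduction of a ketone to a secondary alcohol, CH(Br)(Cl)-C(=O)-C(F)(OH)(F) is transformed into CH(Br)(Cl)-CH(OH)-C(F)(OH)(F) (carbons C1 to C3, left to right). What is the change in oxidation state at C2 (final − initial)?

Before: C2 has 2 bonds to C, 2 bonds to O → oxidation state +2.
After: C2 has 2 bonds to C, 1 bond to H, 1 bond to O → oxidation state 0.
Δ = 0 − (+2) = -2, so this is a reduction at C2.

-2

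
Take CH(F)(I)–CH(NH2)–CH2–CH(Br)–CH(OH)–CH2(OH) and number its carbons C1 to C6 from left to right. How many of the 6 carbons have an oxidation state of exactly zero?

3

Tallying each carbon's bonds:
C1: 1C, 1H, 1F, 1I → 0 − 1 + 1 + 1 = +1
C2: 2C, 1H, 1N → 0 − 1 + 1 = 0
C3: 2C, 2H → 0 − 2 = -2
C4: 2C, 1H, 1Br → 0 − 1 + 1 = 0
C5: 2C, 1H, 1O → 0 − 1 + 1 = 0
C6: 1C, 2H, 1O → 0 − 2 + 1 = -1
3 carbons (C2, C4, C5) meet the condition.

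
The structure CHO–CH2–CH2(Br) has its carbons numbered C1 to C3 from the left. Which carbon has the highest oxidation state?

Each bond to a more electronegative atom (O, N, halogen) counts +1, each bond to a less electronegative atom (H, metal, B, Si) counts −1, and each C–C bond counts 0. Tallying each carbon:
C1: 1C, 1H, 2O → 0 − 1 + 2 = +1
C2: 2C, 2H → 0 − 2 = -2
C3: 1C, 2H, 1Br → 0 − 2 + 1 = -1
The most oxidised carbon is C1 at +1.

C1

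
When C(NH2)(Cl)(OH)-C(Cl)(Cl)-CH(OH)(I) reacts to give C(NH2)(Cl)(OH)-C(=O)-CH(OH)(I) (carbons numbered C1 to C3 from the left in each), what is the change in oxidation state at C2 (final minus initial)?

Before: C2 has 2 bonds to C, 2 bonds to Cl → oxidation state +2.
After: C2 has 2 bonds to C, 2 bonds to O → oxidation state +2.
Δ = +2 − (+2) = 0, so no net redox change at C2.

0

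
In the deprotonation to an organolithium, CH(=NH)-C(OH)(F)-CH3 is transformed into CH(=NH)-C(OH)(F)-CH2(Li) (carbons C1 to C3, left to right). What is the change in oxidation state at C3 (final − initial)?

0

Before: C3 has 1 bond to C, 3 bonds to H → oxidation state -3.
After: C3 has 1 bond to C, 2 bonds to H, 1 bond to Li → oxidation state -3.
Δ = -3 − (-3) = 0, so no net redox change at C3.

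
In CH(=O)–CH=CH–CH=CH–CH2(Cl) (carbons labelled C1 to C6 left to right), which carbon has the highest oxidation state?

Count +1 for every bond to an atom more electronegative than carbon and −1 for every bond to one less electronegative; C–C bonds are 0. Tallying each carbon:
C1: 1C, 1H, 2O → 0 − 1 + 2 = +1
C2: 3C, 1H → 0 − 1 = -1
C3: 3C, 1H → 0 − 1 = -1
C4: 3C, 1H → 0 − 1 = -1
C5: 3C, 1H → 0 − 1 = -1
C6: 1C, 2H, 1Cl → 0 − 2 + 1 = -1
The most oxidised carbon is C1 at +1.

C1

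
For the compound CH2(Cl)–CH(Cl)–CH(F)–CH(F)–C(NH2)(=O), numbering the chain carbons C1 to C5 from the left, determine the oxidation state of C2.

0

C2 has one bond to C (0), one bond to C (0), one bond to Cl (+1), one bond to H (-1).
Oxidation state = 0 + 0 + 1 − 1 = 0.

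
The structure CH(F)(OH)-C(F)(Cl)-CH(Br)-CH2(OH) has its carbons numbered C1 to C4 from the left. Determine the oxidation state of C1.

C1 has one bond to C (0), one bond to F (+1), one bond to O (+1), one bond to H (-1).
Oxidation state = 0 + 1 + 1 − 1 = +1.

+1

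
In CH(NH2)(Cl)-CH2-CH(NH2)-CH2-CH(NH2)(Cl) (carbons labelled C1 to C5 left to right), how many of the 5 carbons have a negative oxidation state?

2

Tallying each carbon's bonds:
C1: 1C, 1H, 1N, 1Cl → 0 − 1 + 1 + 1 = +1
C2: 2C, 2H → 0 − 2 = -2
C3: 2C, 1H, 1N → 0 − 1 + 1 = 0
C4: 2C, 2H → 0 − 2 = -2
C5: 1C, 1H, 1N, 1Cl → 0 − 1 + 1 + 1 = +1
2 carbons (C2, C4) meet the condition.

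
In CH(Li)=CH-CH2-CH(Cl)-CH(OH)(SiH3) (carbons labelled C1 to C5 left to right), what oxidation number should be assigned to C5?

-1

Each bond to a more electronegative atom (O, N, halogen) counts +1, each bond to a less electronegative atom (H, metal, B, Si) counts −1, and each C–C bond counts 0.
C5 has one bond to C (0), one bond to O (+1), one bond to Si (-1), one bond to H (-1).
Oxidation state = 0 + 1 − 1 − 1 = -1.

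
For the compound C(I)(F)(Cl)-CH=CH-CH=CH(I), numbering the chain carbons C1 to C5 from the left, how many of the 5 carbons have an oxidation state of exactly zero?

Tallying each carbon's bonds:
C1: 1C, 1F, 1Cl, 1I → 0 + 1 + 1 + 1 = +3
C2: 3C, 1H → 0 − 1 = -1
C3: 3C, 1H → 0 − 1 = -1
C4: 3C, 1H → 0 − 1 = -1
C5: 2C, 1H, 1I → 0 − 1 + 1 = 0
1 carbon (C5) meets the condition.

1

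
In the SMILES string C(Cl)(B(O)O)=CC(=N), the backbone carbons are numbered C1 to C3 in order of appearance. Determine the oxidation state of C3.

Assign +1 per bond to O/N/halogen, −1 per bond to H or an electropositive element, and 0 per bond to carbon.
C3 has one bond to C (0), a double bond to N (2×+1 = +2), one bond to H (-1).
Oxidation state = 0 + 2 − 1 = +1.

+1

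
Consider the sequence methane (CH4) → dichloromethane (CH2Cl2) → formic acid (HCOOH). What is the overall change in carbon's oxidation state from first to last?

Carbon oxidation states along the series — methane: -4, dichloromethane: 0, formic acid: +2.
Net change = +2 − (-4) = +6.

+6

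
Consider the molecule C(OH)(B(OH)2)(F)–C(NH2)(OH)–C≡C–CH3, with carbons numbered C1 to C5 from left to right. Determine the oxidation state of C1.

+1

C1 has one bond to C (0), one bond to O (+1), one bond to B (-1), one bond to F (+1).
Oxidation state = 0 + 1 − 1 + 1 = +1.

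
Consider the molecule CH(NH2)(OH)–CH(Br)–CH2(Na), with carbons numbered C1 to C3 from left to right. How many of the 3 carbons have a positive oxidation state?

1

Tallying each carbon's bonds:
C1: 1C, 1H, 1O, 1N → 0 − 1 + 1 + 1 = +1
C2: 2C, 1H, 1Br → 0 − 1 + 1 = 0
C3: 1C, 2H, 1Na → 0 − 2 − 1 = -3
1 carbon (C1) meets the condition.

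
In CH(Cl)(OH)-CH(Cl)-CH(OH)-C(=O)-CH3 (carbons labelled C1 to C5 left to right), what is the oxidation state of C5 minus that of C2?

-3

C5: 1C, 3H → 0 − 3 = -3
C2: 2C, 1H, 1Cl → 0 − 1 + 1 = 0
Difference: -3 − (0) = -3.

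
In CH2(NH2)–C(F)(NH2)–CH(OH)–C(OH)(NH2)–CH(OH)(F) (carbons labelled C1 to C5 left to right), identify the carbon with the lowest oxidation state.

Each bond to a more electronegative atom (O, N, halogen) counts +1, each bond to a less electronegative atom (H, metal, B, Si) counts −1, and each C–C bond counts 0. Tallying each carbon:
C1: 1C, 2H, 1N → 0 − 2 + 1 = -1
C2: 2C, 1N, 1F → 0 + 1 + 1 = +2
C3: 2C, 1H, 1O → 0 − 1 + 1 = 0
C4: 2C, 1O, 1N → 0 + 1 + 1 = +2
C5: 1C, 1H, 1O, 1F → 0 − 1 + 1 + 1 = +1
The most reduced carbon is C1 at -1.

C1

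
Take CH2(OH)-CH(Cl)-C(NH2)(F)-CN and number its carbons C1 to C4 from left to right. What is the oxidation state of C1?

C1 has one bond to C (0), one bond to H (-1), one bond to H (-1), one bond to O (+1).
Oxidation state = 0 − 1 − 1 + 1 = -1.

-1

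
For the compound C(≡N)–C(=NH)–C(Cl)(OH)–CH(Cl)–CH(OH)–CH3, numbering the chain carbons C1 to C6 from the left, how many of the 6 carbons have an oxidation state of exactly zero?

2

Each bond to a more electronegative atom (O, N, halogen) counts +1, each bond to a less electronegative atom (H, metal, B, Si) counts −1, and each C–C bond counts 0. Tallying each carbon:
C1: 1C, 3N → 0 + 3 = +3
C2: 2C, 2N → 0 + 2 = +2
C3: 2C, 1O, 1Cl → 0 + 1 + 1 = +2
C4: 2C, 1H, 1Cl → 0 − 1 + 1 = 0
C5: 2C, 1H, 1O → 0 − 1 + 1 = 0
C6: 1C, 3H → 0 − 3 = -3
2 carbons (C4, C5) meet the condition.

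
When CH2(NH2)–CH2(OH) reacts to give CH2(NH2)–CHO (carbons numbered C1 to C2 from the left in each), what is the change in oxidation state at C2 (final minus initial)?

+2

Before: C2 has 1 bond to C, 2 bonds to H, 1 bond to O → oxidation state -1.
After: C2 has 1 bond to C, 1 bond to H, 2 bonds to O → oxidation state +1.
Δ = +1 − (-1) = +2, so this is an oxidation at C2.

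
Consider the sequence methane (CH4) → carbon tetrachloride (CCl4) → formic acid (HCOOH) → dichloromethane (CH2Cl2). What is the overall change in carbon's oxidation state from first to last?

+4

Carbon oxidation states along the series — methane: -4, carbon tetrachloride: +4, formic acid: +2, dichloromethane: 0.
Net change = 0 − (-4) = +4.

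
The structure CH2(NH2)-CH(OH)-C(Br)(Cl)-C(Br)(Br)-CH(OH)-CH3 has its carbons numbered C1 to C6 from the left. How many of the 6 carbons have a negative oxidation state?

2

Tallying each carbon's bonds:
C1: 1C, 2H, 1N → 0 − 2 + 1 = -1
C2: 2C, 1H, 1O → 0 − 1 + 1 = 0
C3: 2C, 1Cl, 1Br → 0 + 1 + 1 = +2
C4: 2C, 2Br → 0 + 2 = +2
C5: 2C, 1H, 1O → 0 − 1 + 1 = 0
C6: 1C, 3H → 0 − 3 = -3
2 carbons (C1, C6) meet the condition.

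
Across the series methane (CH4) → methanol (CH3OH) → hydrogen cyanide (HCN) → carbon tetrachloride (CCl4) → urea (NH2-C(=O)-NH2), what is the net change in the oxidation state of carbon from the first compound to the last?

+8

Carbon oxidation states along the series — methane: -4, methanol: -2, hydrogen cyanide: +2, carbon tetrachloride: +4, urea: +4.
Net change = +4 − (-4) = +8.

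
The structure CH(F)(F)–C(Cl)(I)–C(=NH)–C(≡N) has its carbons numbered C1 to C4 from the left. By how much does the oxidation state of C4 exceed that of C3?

+1

C4: 1C, 3N → 0 + 3 = +3
C3: 2C, 2N → 0 + 2 = +2
Difference: +3 − (+2) = +1.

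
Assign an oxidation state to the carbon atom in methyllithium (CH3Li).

Assign +1 per bond to O/N/halogen, −1 per bond to H or an electropositive element, and 0 per bond to carbon.
The carbon has one bond to H (-1), one bond to H (-1), one bond to H (-1), one bond to Li (-1).
Oxidation state = -1 − 1 − 1 − 1 = -4.

-4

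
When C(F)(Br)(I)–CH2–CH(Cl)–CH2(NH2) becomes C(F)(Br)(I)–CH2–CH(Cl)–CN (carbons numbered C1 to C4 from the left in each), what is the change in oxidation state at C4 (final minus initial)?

Before: C4 has 1 bond to C, 2 bonds to H, 1 bond to N → oxidation state -1.
After: C4 has 1 bond to C, 3 bonds to N → oxidation state +3.
Δ = +3 − (-1) = +4, so this is an oxidation at C4.

+4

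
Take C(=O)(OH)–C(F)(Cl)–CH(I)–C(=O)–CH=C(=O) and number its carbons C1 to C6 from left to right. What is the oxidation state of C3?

C3 has one bond to C (0), one bond to C (0), one bond to I (+1), one bond to H (-1).
Oxidation state = 0 + 0 + 1 − 1 = 0.

0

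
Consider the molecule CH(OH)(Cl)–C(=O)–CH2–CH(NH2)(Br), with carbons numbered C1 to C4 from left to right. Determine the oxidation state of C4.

+1

Count +1 for every bond to an atom more electronegative than carbon and −1 for every bond to one less electronegative; C–C bonds are 0.
C4 has one bond to C (0), one bond to N (+1), one bond to H (-1), one bond to Br (+1).
Oxidation state = 0 + 1 − 1 + 1 = +1.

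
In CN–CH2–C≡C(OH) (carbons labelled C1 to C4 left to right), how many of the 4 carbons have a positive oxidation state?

Tallying each carbon's bonds:
C1: 1C, 3N → 0 + 3 = +3
C2: 2C, 2H → 0 − 2 = -2
C3: 4C → 0 = 0
C4: 3C, 1O → 0 + 1 = +1
2 carbons (C1, C4) meet the condition.

2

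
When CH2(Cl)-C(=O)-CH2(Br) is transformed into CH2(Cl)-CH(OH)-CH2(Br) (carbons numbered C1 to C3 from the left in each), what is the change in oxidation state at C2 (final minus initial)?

Before: C2 has 2 bonds to C, 2 bonds to O → oxidation state +2.
After: C2 has 2 bonds to C, 1 bond to H, 1 bond to O → oxidation state 0.
Δ = 0 − (+2) = -2, so this is a reduction at C2.

-2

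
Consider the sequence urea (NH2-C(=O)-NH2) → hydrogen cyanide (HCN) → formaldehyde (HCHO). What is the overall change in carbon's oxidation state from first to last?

-4

Carbon oxidation states along the series — urea: +4, hydrogen cyanide: +2, formaldehyde: 0.
Net change = 0 − (+4) = -4.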